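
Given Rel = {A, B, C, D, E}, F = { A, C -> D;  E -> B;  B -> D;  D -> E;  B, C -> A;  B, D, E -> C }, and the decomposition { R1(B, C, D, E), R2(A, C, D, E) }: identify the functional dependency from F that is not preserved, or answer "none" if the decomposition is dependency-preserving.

none

A, C → D lies within R2.
E → B lies within R1.
B → D lies within R1.
D → E lies within R1.
B, C → A: restricted closure across fragments reaches A.
B, D, E → C lies within R1.
Every dependency is enforceable on the fragments, so the decomposition is dependency-preserving.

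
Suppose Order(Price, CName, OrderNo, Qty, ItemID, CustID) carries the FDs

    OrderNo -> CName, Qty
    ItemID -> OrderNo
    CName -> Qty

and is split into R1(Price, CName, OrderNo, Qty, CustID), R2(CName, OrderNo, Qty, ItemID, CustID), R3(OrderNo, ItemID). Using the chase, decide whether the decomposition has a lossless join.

No

Chase test. Columns are Price, CName, OrderNo, Qty, ItemID, CustID; row i has aⱼ where attribute j ∈ Ri, else bᵢⱼ.
Initial tableau (one row per fragment):
  row 1: a1 a2 a3 a4 b15 a6
  row 2: b21 a2 a3 a4 a5 a6
  row 3: b31 b32 a3 b34 a5 b36
Rows 1 and 3 agree on OrderNo; apply OrderNo→CName, Qty and equate their CName, Qty entries.
No row becomes fully distinguished — the join is lossy.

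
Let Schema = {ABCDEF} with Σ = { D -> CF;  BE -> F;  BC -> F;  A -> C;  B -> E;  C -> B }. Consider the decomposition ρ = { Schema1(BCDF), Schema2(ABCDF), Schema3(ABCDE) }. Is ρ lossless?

Yes

Chase test. Columns are ABCDEF; row i has aⱼ where attribute j ∈ Schemai, else bᵢⱼ.
Initial tableau (one row per fragment):
  row 1: b11 a2 a3 a4 b15 a6
  row 2: a1 a2 a3 a4 b25 a6
  row 3: a1 a2 a3 a4 a5 b36
Rows 1 and 3 agree on D; apply D→CF and equate their CF entries.
Rows 1 and 2 agree on B; apply B→E and equate their E entries.
Rows 1 and 3 agree on B; apply B→E and equate their E entries.
Row 2 is now all distinguished symbols — the join is lossless.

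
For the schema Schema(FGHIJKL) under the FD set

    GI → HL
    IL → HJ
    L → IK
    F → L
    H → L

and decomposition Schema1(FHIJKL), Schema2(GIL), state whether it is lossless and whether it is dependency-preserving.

Lossless test: (IL)⁺ = {HIJKL}, which is a superkey of neither fragment — lossy.
Dependency preservation: GI → HL is not contained in any single fragment, but the restricted closure of its left-hand side across the fragments still reaches the right-hand side; the remaining FDs each lie inside some fragment. All dependencies are preserved.

lossy but dependency-preserving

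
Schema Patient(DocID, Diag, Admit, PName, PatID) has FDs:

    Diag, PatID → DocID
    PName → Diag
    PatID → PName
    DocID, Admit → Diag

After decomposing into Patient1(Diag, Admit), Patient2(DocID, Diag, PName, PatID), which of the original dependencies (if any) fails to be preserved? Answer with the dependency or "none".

DocID, Admit → Diag

Check DocID, Admit → Diag: no single fragment contains all of {DocID, Diag, Admit}, and the restricted closure of {DocID, Admit} across the fragments never reaches {Diag}.
Diag, PatID → DocID is preserved.
PName → Diag is preserved.
PatID → PName is preserved.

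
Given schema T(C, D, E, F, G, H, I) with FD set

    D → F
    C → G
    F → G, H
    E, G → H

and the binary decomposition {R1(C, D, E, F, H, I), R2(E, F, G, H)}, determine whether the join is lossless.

Common attributes: R1 ∩ R2 = {E, F, H}.
Closure of {E, F, H}: F → G, H applies, adding G. So (E, F, H)⁺ = {E, F, G, H}.
This closure contains every attribute of R2, so R1 ∩ R2 → R2. The join is lossless.

Yes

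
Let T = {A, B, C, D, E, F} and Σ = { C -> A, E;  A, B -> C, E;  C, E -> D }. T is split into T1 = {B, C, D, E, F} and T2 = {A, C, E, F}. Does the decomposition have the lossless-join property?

Yes

Common attributes: T1 ∩ T2 = {C, E, F}.
Closure of {C, E, F}: C → A, E applies, adding A; C, E → D applies, adding D. So (C, E, F)⁺ = {A, C, D, E, F}.
This closure contains every attribute of T2, so T1 ∩ T2 → T2. The join is lossless.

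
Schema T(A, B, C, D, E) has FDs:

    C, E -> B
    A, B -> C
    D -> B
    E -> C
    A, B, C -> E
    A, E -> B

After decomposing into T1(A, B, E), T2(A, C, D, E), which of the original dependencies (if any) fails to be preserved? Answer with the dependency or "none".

Check D → B: no single fragment contains all of {B, D}, and the restricted closure of {D} across the fragments never reaches {B}.
C, E → B is preserved.
A, B → C is preserved.
E → C is preserved.
A, B, C → E is preserved.
A, E → B is preserved.

D -> B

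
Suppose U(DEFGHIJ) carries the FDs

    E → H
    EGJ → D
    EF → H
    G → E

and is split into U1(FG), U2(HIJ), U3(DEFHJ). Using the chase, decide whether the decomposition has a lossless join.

Chase test. Columns are DEFGHIJ; row i has aⱼ where attribute j ∈ Ui, else bᵢⱼ.
Initial tableau (one row per fragment):
  row 1: b11 b12 a3 a4 b15 b16 b17
  row 2: b21 b22 b23 b24 a5 a6 a7
  row 3: a1 a2 a3 b34 a5 b36 a7
No row becomes fully distinguished — the join is lossy.

No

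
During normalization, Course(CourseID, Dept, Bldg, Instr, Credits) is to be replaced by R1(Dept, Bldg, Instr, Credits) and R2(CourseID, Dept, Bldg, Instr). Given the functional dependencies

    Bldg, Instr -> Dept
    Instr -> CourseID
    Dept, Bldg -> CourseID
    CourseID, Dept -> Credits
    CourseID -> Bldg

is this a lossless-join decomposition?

Yes

Common attributes: R1 ∩ R2 = {Dept, Bldg, Instr}.
Closure of {Dept, Bldg, Instr}: Instr → CourseID applies, adding CourseID; CourseID, Dept → Credits applies, adding Credits. So (Dept, Bldg, Instr)⁺ = {CourseID, Dept, Bldg, Instr, Credits}.
This closure contains every attribute of R1, so R1 ∩ R2 → R1. The join is lossless.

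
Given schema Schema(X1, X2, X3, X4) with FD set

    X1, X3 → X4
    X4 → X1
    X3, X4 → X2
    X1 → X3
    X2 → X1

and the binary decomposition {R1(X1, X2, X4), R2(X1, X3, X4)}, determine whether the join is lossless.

Yes

Common attributes: R1 ∩ R2 = {X1, X4}.
Closure of {X1, X4}: X1 → X3 applies, adding X3; X3, X4 → X2 applies, adding X2. So (X1, X4)⁺ = {X1, X2, X3, X4}.
This closure contains every attribute of R1, so R1 ∩ R2 → R1. The join is lossless.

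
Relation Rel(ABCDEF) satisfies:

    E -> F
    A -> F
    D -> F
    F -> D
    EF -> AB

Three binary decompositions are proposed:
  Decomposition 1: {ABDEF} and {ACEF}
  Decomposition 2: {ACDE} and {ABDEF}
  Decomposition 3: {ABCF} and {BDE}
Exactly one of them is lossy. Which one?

Decomposition 3

Decomposition 1: common = {AEF}, closure = {ABDEF} → lossless.
Decomposition 2: common = {ADE}, closure = {ABDEF} → lossless.
Decomposition 3: common = {B}, closure = {B} → lossy.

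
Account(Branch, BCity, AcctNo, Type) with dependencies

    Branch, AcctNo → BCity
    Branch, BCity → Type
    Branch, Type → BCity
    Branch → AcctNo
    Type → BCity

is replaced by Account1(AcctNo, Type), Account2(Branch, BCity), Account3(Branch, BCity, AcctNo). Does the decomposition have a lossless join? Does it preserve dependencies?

lossy and not dependency-preserving

Lossless test (chase): Rows 2 and 3 agree on Branch, BCity; apply Branch, BCity→Type and equate their Type entries. Rows 2 and 3 agree on Branch; apply Branch→AcctNo and equate their AcctNo entries. No row becomes fully distinguished — the join is lossy.
Dependency preservation: the restricted closure of {Branch, BCity} across the fragments never reaches {Type}, so Branch, BCity → Type cannot be enforced without a join — not preserved.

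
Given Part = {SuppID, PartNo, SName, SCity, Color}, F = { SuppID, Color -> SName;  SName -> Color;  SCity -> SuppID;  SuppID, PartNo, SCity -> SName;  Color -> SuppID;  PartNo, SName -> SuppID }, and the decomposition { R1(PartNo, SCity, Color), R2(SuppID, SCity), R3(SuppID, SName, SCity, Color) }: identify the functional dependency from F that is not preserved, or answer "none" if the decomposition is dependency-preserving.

SuppID, Color → SName lies within R3.
SName → Color lies within R3.
SCity → SuppID lies within R2.
SuppID, PartNo, SCity → SName: restricted closure across fragments reaches SName.
Color → SuppID lies within R3.
PartNo, SName → SuppID: restricted closure across fragments reaches SuppID.
Every dependency is enforceable on the fragments, so the decomposition is dependency-preserving.

none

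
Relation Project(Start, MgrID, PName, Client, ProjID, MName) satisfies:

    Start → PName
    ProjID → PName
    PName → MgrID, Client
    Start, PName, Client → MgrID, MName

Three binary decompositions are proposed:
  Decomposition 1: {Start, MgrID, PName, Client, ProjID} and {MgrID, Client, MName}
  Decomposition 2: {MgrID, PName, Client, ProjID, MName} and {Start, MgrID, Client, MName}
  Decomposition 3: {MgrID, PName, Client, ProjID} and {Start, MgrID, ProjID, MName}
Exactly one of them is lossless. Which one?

Decomposition 3

Decomposition 1: common = {MgrID, Client}, closure = {MgrID, Client} → lossy.
Decomposition 2: common = {MgrID, Client, MName}, closure = {MgrID, Client, MName} → lossy.
Decomposition 3: common = {MgrID, ProjID}, closure = {MgrID, PName, Client, ProjID} → lossless.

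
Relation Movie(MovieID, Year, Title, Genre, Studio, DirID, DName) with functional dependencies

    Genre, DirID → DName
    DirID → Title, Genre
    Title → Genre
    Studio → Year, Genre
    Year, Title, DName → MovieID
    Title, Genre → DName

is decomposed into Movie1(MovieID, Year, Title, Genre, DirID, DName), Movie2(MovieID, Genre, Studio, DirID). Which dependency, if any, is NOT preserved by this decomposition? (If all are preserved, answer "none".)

Check Studio → Year, Genre: no single fragment contains all of {Year, Genre, Studio}, and the restricted closure of {Studio} across the fragments never reaches {Year, Genre}.
Genre, DirID → DName is preserved.
DirID → Title, Genre is preserved.
Title → Genre is preserved.
Year, Title, DName → MovieID is preserved.
Title, Genre → DName is preserved.

Studio → Year, Genre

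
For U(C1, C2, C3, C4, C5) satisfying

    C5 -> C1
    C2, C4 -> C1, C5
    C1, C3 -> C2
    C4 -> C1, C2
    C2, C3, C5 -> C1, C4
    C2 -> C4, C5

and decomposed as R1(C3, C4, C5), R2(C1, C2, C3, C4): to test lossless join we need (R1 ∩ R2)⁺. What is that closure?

C1, C2, C3, C4, C5

R1 ∩ R2 = {C3, C4}.
C4 → C1, C2 applies, adding C1, C2
C2 → C4, C5 applies, adding C5
Closure: {C1, C2, C3, C4, C5}.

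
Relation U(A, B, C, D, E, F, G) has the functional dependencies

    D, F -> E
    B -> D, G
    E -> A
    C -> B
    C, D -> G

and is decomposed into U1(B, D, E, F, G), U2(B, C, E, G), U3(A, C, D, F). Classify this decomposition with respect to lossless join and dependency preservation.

lossless but not dependency-preserving

Lossless test (chase): Rows 1 and 3 agree on D, F; apply D, F→E and equate their E entries. Rows 1 and 2 agree on B; apply B→D, G and equate their D, G entries. Rows 1 and 2 agree on E; apply E→A and equate their A entries. Rows 1 and 3 agree on E; apply E→A and equate their A entries. Rows 2 and 3 agree on C; apply C→B and equate their B entries. Rows 2 and 3 agree on C, D; apply C, D→G and equate their G entries. Row 3 is now all distinguished symbols — the join is lossless.
Dependency preservation: the restricted closure of {E} across the fragments never reaches {A}, so E → A cannot be enforced without a join — not preserved.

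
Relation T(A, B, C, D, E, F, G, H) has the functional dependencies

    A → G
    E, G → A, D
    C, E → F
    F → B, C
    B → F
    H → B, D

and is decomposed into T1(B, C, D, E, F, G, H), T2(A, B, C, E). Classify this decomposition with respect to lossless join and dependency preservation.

lossy and not dependency-preserving

Lossless test: (B, C, E)⁺ = {B, C, E, F}, which is a superkey of neither fragment — lossy.
Dependency preservation: the restricted closure of {A} across the fragments never reaches {G}, so A → G cannot be enforced without a join — not preserved.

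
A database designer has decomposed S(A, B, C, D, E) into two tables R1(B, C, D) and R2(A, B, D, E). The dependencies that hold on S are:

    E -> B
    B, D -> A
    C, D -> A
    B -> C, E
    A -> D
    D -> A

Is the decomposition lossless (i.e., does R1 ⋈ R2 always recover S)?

Common attributes: R1 ∩ R2 = {B, D}.
Closure of {B, D}: B, D → A applies, adding A; B → C, E applies, adding C, E. So (B, D)⁺ = {A, B, C, D, E}.
This closure contains every attribute of R1, so R1 ∩ R2 → R1. The join is lossless.

Yes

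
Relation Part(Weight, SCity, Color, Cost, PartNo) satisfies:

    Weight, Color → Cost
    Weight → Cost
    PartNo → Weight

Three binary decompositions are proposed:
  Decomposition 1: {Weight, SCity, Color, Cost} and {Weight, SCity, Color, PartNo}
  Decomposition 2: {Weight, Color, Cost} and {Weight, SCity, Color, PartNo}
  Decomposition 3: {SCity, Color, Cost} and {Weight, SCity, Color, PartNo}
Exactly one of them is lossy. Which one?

Decomposition 3

Decomposition 1: common = {Weight, SCity, Color}, closure = {Weight, SCity, Color, Cost} → lossless.
Decomposition 2: common = {Weight, Color}, closure = {Weight, Color, Cost} → lossless.
Decomposition 3: common = {SCity, Color}, closure = {SCity, Color} → lossy.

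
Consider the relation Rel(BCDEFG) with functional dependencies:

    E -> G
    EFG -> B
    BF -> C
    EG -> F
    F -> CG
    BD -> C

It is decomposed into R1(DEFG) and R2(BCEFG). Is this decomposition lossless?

Yes

Common attributes: R1 ∩ R2 = {EFG}.
Closure of {EFG}: EFG → B applies, adding B; BF → C applies, adding C. So (EFG)⁺ = {BCEFG}.
This closure contains every attribute of R2, so R1 ∩ R2 → R2. The join is lossless.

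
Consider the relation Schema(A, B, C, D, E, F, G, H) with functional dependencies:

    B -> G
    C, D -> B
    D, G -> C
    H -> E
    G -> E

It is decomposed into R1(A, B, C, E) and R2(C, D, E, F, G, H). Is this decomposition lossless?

Common attributes: R1 ∩ R2 = {C, E}.
No dependency enlarges {C, E}, so (C, E)⁺ = {C, E}.
The closure contains neither all of R1 = {A, B, C, E} nor all of R2 = {C, D, E, F, G, H}, so the common attributes are not a superkey of either fragment. The join is lossy.

No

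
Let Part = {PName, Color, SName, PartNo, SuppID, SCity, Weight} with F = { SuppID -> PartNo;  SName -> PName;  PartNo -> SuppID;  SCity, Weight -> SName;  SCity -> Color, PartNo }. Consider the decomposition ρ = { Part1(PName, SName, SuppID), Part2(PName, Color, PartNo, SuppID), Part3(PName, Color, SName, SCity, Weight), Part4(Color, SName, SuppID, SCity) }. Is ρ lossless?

Yes

Chase test. Columns are PName, Color, SName, PartNo, SuppID, SCity, Weight; row i has aⱼ where attribute j ∈ Parti, else bᵢⱼ.
Initial tableau (one row per fragment):
  row 1: a1 b12 a3 b14 a5 b16 b17
  row 2: a1 a2 b23 a4 a5 b26 b27
  row 3: a1 a2 a3 b34 b35 a6 a7
  row 4: b41 a2 a3 b44 a5 a6 b47
Rows 1 and 2 agree on SuppID; apply SuppID→PartNo and equate their PartNo entries.
Rows 1 and 4 agree on SuppID; apply SuppID→PartNo and equate their PartNo entries.
Rows 1 and 4 agree on SName; apply SName→PName and equate their PName entries.
Rows 3 and 4 agree on SCity; apply SCity→Color, PartNo and equate their Color, PartNo entries.
Rows 1 and 3 agree on PartNo; apply PartNo→SuppID and equate their SuppID entries.
Row 3 is now all distinguished symbols — the join is lossless.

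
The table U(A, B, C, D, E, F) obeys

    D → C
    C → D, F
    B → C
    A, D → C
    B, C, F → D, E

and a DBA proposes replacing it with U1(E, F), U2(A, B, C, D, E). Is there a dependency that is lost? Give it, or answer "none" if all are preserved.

Check C → D, F: no single fragment contains all of {C, D, F}, and the restricted closure of {C} across the fragments never reaches {D, F}.
D → C is preserved.
B → C is preserved.
A, D → C is preserved.
B, C, F → D, E is preserved.

C → D, F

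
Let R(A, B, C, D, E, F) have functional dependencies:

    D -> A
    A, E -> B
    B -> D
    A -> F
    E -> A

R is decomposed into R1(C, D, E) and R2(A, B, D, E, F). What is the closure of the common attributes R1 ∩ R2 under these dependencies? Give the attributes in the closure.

R1 ∩ R2 = {D, E}.
D → A applies, adding A
A, E → B applies, adding B
A → F applies, adding F
Closure: {A, B, D, E, F}.

A, B, D, E, F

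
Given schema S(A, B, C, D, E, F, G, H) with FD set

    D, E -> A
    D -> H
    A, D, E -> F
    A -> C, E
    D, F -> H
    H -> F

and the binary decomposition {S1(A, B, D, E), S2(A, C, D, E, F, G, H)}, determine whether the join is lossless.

Common attributes: S1 ∩ S2 = {A, D, E}.
Closure of {A, D, E}: D → H applies, adding H; A, D, E → F applies, adding F; A → C, E applies, adding C. So (A, D, E)⁺ = {A, C, D, E, F, H}.
The closure contains neither all of S1 = {A, B, D, E} nor all of S2 = {A, C, D, E, F, G, H}, so the common attributes are not a superkey of either fragment. The join is lossy.

No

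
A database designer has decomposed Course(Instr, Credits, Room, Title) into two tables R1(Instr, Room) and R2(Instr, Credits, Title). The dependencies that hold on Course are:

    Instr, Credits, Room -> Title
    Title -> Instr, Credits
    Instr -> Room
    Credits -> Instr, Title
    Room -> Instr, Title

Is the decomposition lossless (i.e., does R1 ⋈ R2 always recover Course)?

Yes

Common attributes: R1 ∩ R2 = {Instr}.
Closure of {Instr}: Instr → Room applies, adding Room; Room → Instr, Title applies, adding Title; Title → Instr, Credits applies, adding Credits. So (Instr)⁺ = {Instr, Credits, Room, Title}.
This closure contains every attribute of R1, so R1 ∩ R2 → R1. The join is lossless.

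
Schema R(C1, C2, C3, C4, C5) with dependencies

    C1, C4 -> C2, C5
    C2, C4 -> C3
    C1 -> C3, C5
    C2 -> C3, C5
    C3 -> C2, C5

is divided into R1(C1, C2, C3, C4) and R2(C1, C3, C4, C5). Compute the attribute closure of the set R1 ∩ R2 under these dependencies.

C1, C2, C3, C4, C5

R1 ∩ R2 = {C1, C3, C4}.
C1, C4 → C2, C5 applies, adding C2, C5
Closure: {C1, C2, C3, C4, C5}.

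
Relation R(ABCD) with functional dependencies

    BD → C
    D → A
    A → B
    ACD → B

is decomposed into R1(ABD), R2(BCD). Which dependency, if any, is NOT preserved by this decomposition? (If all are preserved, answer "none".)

BD → C lies within R2.
D → A lies within R1.
A → B lies within R1.
ACD → B: restricted closure across fragments reaches B.
Every dependency is enforceable on the fragments, so the decomposition is dependency-preserving.

none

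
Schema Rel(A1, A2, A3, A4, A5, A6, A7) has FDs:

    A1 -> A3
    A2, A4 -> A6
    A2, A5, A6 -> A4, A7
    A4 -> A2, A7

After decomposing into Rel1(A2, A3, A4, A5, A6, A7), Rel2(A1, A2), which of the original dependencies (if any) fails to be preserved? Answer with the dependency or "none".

A1 -> A3

Check A1 → A3: no single fragment contains all of {A1, A3}, and the restricted closure of {A1} across the fragments never reaches {A3}.
A2, A4 → A6 is preserved.
A2, A5, A6 → A4, A7 is preserved.
A4 → A2, A7 is preserved.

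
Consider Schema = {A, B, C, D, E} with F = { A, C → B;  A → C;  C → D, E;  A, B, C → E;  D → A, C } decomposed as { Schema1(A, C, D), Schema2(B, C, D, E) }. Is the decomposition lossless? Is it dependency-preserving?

Lossless test: (C, D)⁺ = {A, B, C, D, E}, which contains all of one fragment — lossless.
Dependency preservation: A, C → B; A, B, C → E are not contained in any single fragment, but the restricted closure of each left-hand side across the fragments still reaches the right-hand side; the remaining FDs each lie inside some fragment. All dependencies are preserved.

lossless and dependency-preserving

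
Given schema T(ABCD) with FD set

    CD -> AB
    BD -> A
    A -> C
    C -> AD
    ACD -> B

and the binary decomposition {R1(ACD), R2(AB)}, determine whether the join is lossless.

Yes

Common attributes: R1 ∩ R2 = {A}.
Closure of {A}: A → C applies, adding C; C → AD applies, adding D; ACD → B applies, adding B. So (A)⁺ = {ABCD}.
This closure contains every attribute of R1, so R1 ∩ R2 → R1. The join is lossless.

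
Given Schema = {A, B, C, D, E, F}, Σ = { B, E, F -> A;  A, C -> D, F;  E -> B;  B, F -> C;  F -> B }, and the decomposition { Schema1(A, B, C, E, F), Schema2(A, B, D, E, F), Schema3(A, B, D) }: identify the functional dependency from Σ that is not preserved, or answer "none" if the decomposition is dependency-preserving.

none

B, E, F → A lies within Schema1.
A, C → D, F: restricted closure across fragments reaches D, F.
E → B lies within Schema1.
B, F → C lies within Schema1.
F → B lies within Schema1.
Every dependency is enforceable on the fragments, so the decomposition is dependency-preserving.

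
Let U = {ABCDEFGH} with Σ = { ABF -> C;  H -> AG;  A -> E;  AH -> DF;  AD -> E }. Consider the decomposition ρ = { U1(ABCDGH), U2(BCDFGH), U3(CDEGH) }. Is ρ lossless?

Chase test. Columns are ABCDEFGH; row i has aⱼ where attribute j ∈ Ui, else bᵢⱼ.
Initial tableau (one row per fragment):
  row 1: a1 a2 a3 a4 b15 b16 a7 a8
  row 2: b21 a2 a3 a4 b25 a6 a7 a8
  row 3: b31 b32 a3 a4 a5 b36 a7 a8
Rows 1 and 2 agree on H; apply H→AG and equate their AG entries.
Rows 1 and 3 agree on H; apply H→AG and equate their AG entries.
Rows 1 and 2 agree on A; apply A→E and equate their E entries.
Rows 1 and 3 agree on A; apply A→E and equate their E entries.
Rows 1 and 2 agree on AH; apply AH→DF and equate their DF entries.
Rows 1 and 3 agree on AH; apply AH→DF and equate their DF entries.
Row 1 is now all distinguished symbols — the join is lossless.

Yes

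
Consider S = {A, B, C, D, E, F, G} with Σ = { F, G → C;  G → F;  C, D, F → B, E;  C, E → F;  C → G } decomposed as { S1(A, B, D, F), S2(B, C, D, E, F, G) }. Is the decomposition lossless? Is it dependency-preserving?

Lossless test: (B, D, F)⁺ = {B, D, F}, which is a superkey of neither fragment — lossy.
Dependency preservation: every FD's attributes lie within a single fragment, so each can be enforced locally — preserved.

lossy but dependency-preserving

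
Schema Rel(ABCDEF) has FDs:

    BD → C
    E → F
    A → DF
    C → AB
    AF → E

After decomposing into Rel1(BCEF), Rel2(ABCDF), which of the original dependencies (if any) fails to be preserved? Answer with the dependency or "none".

Check AF → E: no single fragment contains all of {AEF}, and the restricted closure of {AF} across the fragments never reaches {E}.
BD → C is preserved.
E → F is preserved.
A → DF is preserved.
C → AB is preserved.

AF → E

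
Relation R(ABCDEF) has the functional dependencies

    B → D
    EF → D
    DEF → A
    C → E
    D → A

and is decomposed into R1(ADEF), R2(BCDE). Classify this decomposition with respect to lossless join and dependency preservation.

Lossless test: (DE)⁺ = {ADE}, which is a superkey of neither fragment — lossy.
Dependency preservation: every FD's attributes lie within a single fragment, so each can be enforced locally — preserved.

lossy but dependency-preserving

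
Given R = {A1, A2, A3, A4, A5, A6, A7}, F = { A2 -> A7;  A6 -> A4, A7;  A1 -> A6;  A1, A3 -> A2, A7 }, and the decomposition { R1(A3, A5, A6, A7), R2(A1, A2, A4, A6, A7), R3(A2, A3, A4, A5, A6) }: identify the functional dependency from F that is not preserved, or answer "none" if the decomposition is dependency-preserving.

Check A1, A3 → A2, A7: no single fragment contains all of {A1, A2, A3, A7}, and the restricted closure of {A1, A3} across the fragments never reaches {A2, A7}.
A2 → A7 is preserved.
A6 → A4, A7 is preserved.
A1 → A6 is preserved.

A1, A3 -> A2, A7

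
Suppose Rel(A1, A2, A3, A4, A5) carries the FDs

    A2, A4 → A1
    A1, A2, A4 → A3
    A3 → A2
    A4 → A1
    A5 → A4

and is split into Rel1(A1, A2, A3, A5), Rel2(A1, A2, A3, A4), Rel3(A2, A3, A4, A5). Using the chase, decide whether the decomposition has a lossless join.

Chase test. Columns are A1, A2, A3, A4, A5; row i has aⱼ where attribute j ∈ Reli, else bᵢⱼ.
Initial tableau (one row per fragment):
  row 1: a1 a2 a3 b14 a5
  row 2: a1 a2 a3 a4 b25
  row 3: b31 a2 a3 a4 a5
Rows 2 and 3 agree on A2, A4; apply A2, A4→A1 and equate their A1 entries.
Rows 1 and 3 agree on A5; apply A5→A4 and equate their A4 entries.
Row 1 is now all distinguished symbols — the join is lossless.

Yes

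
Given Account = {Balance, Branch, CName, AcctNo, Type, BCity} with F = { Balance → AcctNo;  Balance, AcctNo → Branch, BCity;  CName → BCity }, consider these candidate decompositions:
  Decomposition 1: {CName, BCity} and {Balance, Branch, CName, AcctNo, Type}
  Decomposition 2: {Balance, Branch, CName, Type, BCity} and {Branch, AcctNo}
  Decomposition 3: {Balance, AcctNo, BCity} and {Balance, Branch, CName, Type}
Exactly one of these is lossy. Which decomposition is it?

Decomposition 1: common = {CName}, closure = {CName, BCity} → lossless.
Decomposition 2: common = {Branch}, closure = {Branch} → lossy.
Decomposition 3: common = {Balance}, closure = {Balance, Branch, AcctNo, BCity} → lossless.

Decomposition 2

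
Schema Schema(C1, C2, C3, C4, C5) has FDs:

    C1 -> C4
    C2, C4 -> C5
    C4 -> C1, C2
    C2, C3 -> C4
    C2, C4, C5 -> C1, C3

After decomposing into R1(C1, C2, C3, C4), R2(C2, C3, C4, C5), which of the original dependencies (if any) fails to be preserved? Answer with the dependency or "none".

C1 → C4 lies within R1.
C2, C4 → C5 lies within R2.
C4 → C1, C2 lies within R1.
C2, C3 → C4 lies within R1.
C2, C4, C5 → C1, C3: restricted closure across fragments reaches C1, C3.
Every dependency is enforceable on the fragments, so the decomposition is dependency-preserving.

none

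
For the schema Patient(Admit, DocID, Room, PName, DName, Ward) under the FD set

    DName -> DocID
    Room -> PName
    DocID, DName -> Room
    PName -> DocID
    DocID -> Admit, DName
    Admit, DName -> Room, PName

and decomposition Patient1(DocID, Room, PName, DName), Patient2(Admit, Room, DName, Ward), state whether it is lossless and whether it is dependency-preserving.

lossless and dependency-preserving

Lossless test: (Room, DName)⁺ = {Admit, DocID, Room, PName, DName}, which contains all of one fragment — lossless.
Dependency preservation: DocID → Admit, DName; Admit, DName → Room, PName are not contained in any single fragment, but the restricted closure of each left-hand side across the fragments still reaches the right-hand side; the remaining FDs each lie inside some fragment. All dependencies are preserved.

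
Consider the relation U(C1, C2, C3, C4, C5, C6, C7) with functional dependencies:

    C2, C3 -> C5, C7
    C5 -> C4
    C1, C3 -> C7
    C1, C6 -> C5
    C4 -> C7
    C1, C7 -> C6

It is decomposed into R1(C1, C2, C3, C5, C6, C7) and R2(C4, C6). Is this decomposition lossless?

Common attributes: R1 ∩ R2 = {C6}.
No dependency enlarges {C6}, so (C6)⁺ = {C6}.
The closure contains neither all of R1 = {C1, C2, C3, C5, C6, C7} nor all of R2 = {C4, C6}, so the common attributes are not a superkey of either fragment. The join is lossy.

No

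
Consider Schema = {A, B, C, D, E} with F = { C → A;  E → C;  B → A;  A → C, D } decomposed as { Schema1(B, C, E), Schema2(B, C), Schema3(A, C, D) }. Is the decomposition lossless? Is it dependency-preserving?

lossless and dependency-preserving

Lossless test (chase): Rows 1 and 2 agree on C; apply C→A and equate their A entries. Rows 1 and 3 agree on C; apply C→A and equate their A entries. Rows 1 and 2 agree on A; apply A→C, D and equate their C, D entries. Rows 1 and 3 agree on A; apply A→C, D and equate their C, D entries. Row 1 is now all distinguished symbols — the join is lossless.
Dependency preservation: B → A is not contained in any single fragment, but the restricted closure of its left-hand side across the fragments still reaches the right-hand side; the remaining FDs each lie inside some fragment. All dependencies are preserved.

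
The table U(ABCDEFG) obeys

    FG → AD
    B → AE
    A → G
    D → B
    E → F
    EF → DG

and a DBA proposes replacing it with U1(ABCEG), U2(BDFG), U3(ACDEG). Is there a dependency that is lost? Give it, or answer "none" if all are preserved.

none

FG → AD: restricted closure across fragments reaches AD.
B → AE lies within U1.
A → G lies within U1.
D → B lies within U2.
E → F: restricted closure across fragments reaches F.
EF → DG: restricted closure across fragments reaches DG.
Every dependency is enforceable on the fragments, so the decomposition is dependency-preserving.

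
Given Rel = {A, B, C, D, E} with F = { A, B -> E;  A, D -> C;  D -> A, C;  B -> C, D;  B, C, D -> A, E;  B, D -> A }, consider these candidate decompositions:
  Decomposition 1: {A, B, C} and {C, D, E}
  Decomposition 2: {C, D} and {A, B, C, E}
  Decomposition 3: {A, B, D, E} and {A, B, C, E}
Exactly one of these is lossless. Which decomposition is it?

Decomposition 1: common = {C}, closure = {C} → lossy.
Decomposition 2: common = {C}, closure = {C} → lossy.
Decomposition 3: common = {A, B, E}, closure = {A, B, C, D, E} → lossless.

Decomposition 3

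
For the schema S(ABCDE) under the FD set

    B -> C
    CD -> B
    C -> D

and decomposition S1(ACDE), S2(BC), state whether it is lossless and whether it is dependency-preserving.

lossless and dependency-preserving

Lossless test: (C)⁺ = {BCD}, which contains all of one fragment — lossless.
Dependency preservation: CD → B is not contained in any single fragment, but the restricted closure of its left-hand side across the fragments still reaches the right-hand side; the remaining FDs each lie inside some fragment. All dependencies are preserved.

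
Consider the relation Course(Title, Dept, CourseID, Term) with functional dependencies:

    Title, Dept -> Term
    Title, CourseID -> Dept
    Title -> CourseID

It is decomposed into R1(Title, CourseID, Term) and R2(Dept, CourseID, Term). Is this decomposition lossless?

Common attributes: R1 ∩ R2 = {CourseID, Term}.
No dependency enlarges {CourseID, Term}, so (CourseID, Term)⁺ = {CourseID, Term}.
The closure contains neither all of R1 = {Title, CourseID, Term} nor all of R2 = {Dept, CourseID, Term}, so the common attributes are not a superkey of either fragment. The join is lossy.

No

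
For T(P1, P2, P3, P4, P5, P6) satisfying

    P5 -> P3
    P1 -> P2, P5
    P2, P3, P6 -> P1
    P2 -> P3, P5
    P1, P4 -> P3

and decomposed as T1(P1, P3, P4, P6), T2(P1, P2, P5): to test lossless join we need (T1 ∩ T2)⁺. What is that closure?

T1 ∩ T2 = {P1}.
P1 → P2, P5 applies, adding P2, P5
P2 → P3, P5 applies, adding P3
Closure: {P1, P2, P3, P5}.

P1, P2, P3, P5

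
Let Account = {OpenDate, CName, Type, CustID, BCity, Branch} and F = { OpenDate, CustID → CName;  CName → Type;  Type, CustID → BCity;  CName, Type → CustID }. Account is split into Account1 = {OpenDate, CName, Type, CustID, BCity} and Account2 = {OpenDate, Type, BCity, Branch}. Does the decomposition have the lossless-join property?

No

Common attributes: Account1 ∩ Account2 = {OpenDate, Type, BCity}.
No dependency enlarges {OpenDate, Type, BCity}, so (OpenDate, Type, BCity)⁺ = {OpenDate, Type, BCity}.
The closure contains neither all of Account1 = {OpenDate, CName, Type, CustID, BCity} nor all of Account2 = {OpenDate, Type, BCity, Branch}, so the common attributes are not a superkey of either fragment. The join is lossy.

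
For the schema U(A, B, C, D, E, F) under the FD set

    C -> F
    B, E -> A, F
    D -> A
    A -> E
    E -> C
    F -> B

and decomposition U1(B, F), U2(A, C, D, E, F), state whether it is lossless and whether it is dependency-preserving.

Lossless test: (F)⁺ = {B, F}, which contains all of one fragment — lossless.
Dependency preservation: B, E → A, F is not contained in any single fragment, but the restricted closure of its left-hand side across the fragments still reaches the right-hand side; the remaining FDs each lie inside some fragment. All dependencies are preserved.

lossless and dependency-preserving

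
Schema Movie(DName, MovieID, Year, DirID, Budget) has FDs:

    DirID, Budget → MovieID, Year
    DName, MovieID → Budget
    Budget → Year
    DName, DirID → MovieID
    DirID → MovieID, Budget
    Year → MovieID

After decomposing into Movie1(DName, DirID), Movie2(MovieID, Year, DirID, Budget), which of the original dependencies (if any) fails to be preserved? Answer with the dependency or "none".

DName, MovieID → Budget

Check DName, MovieID → Budget: no single fragment contains all of {DName, MovieID, Budget}, and the restricted closure of {DName, MovieID} across the fragments never reaches {Budget}.
DirID, Budget → MovieID, Year is preserved.
Budget → Year is preserved.
DName, DirID → MovieID is preserved.
DirID → MovieID, Budget is preserved.
Year → MovieID is preserved.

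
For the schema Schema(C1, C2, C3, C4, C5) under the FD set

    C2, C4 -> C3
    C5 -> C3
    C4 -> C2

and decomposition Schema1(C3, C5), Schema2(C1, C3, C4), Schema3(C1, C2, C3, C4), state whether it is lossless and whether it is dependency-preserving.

Lossless test (chase): Rows 2 and 3 agree on C4; apply C4→C2 and equate their C2 entries. No row becomes fully distinguished — the join is lossy.
Dependency preservation: every FD's attributes lie within a single fragment, so each can be enforced locally — preserved.

lossy but dependency-preserving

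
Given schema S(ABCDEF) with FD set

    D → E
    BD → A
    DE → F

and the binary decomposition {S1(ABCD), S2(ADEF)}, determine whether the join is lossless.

Yes

Common attributes: S1 ∩ S2 = {AD}.
Closure of {AD}: D → E applies, adding E; DE → F applies, adding F. So (AD)⁺ = {ADEF}.
This closure contains every attribute of S2, so S1 ∩ S2 → S2. The join is lossless.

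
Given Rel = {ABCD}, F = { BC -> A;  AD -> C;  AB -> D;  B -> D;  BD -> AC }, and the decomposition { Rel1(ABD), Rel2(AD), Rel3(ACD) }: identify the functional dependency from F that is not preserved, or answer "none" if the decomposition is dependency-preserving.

none

BC → A: restricted closure across fragments reaches A.
AD → C lies within Rel3.
AB → D lies within Rel1.
B → D lies within Rel1.
BD → AC: restricted closure across fragments reaches AC.
Every dependency is enforceable on the fragments, so the decomposition is dependency-preserving.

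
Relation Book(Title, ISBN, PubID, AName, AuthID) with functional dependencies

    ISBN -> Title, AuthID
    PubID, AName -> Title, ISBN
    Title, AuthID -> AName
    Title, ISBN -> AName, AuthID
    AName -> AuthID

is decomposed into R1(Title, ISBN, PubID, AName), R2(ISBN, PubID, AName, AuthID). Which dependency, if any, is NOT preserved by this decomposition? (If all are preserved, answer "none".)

Title, AuthID -> AName

Check Title, AuthID → AName: no single fragment contains all of {Title, AName, AuthID}, and the restricted closure of {Title, AuthID} across the fragments never reaches {AName}.
ISBN → Title, AuthID is preserved.
PubID, AName → Title, ISBN is preserved.
Title, ISBN → AName, AuthID is preserved.
AName → AuthID is preserved.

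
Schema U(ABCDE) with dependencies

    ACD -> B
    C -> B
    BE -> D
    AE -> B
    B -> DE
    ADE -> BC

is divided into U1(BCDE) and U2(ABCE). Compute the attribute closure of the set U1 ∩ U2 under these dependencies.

U1 ∩ U2 = {BCE}.
BE → D applies, adding D
Closure: {BCDE}.

BCDE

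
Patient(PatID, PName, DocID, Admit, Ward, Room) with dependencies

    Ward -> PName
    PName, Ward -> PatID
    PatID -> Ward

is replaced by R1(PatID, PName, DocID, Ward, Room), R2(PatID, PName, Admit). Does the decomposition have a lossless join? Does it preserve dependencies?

Lossless test: (PatID, PName)⁺ = {PatID, PName, Ward}, which is a superkey of neither fragment — lossy.
Dependency preservation: every FD's attributes lie within a single fragment, so each can be enforced locally — preserved.

lossy but dependency-preserving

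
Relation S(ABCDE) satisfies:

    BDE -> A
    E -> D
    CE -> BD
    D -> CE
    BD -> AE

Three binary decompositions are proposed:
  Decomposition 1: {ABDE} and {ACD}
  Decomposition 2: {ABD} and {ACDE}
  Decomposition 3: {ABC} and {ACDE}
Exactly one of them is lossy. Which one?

Decomposition 3

Decomposition 1: common = {AD}, closure = {ABCDE} → lossless.
Decomposition 2: common = {AD}, closure = {ABCDE} → lossless.
Decomposition 3: common = {AC}, closure = {AC} → lossy.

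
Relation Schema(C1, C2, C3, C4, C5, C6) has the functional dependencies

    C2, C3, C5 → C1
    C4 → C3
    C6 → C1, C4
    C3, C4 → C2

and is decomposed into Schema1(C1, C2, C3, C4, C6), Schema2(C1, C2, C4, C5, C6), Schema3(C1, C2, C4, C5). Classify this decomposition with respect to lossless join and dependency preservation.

Lossless test (chase): Rows 1 and 2 agree on C4; apply C4→C3 and equate their C3 entries. Rows 1 and 3 agree on C4; apply C4→C3 and equate their C3 entries. Row 2 is now all distinguished symbols — the join is lossless.
Dependency preservation: the restricted closure of {C2, C3, C5} across the fragments never reaches {C1}, so C2, C3, C5 → C1 cannot be enforced without a join — not preserved.

lossless but not dependency-preserving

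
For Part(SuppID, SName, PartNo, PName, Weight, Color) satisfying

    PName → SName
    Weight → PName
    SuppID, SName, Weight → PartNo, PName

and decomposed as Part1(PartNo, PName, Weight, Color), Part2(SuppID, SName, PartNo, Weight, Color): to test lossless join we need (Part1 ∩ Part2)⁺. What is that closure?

Part1 ∩ Part2 = {PartNo, Weight, Color}.
Weight → PName applies, adding PName
PName → SName applies, adding SName
Closure: {SName, PartNo, PName, Weight, Color}.

SName, PartNo, PName, Weight, Color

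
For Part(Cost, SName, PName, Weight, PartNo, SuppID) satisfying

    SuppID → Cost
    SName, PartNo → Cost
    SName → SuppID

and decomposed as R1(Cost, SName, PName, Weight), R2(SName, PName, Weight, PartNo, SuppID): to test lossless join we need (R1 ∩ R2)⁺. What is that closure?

Cost, SName, PName, Weight, SuppID

R1 ∩ R2 = {SName, PName, Weight}.
SName → SuppID applies, adding SuppID
SuppID → Cost applies, adding Cost
Closure: {Cost, SName, PName, Weight, SuppID}.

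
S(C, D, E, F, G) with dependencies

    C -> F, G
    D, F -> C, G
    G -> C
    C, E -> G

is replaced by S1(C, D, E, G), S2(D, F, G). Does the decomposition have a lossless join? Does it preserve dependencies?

Lossless test: (D, G)⁺ = {C, D, F, G}, which contains all of one fragment — lossless.
Dependency preservation: C → F, G; D, F → C, G are not contained in any single fragment, but the restricted closure of each left-hand side across the fragments still reaches the right-hand side; the remaining FDs each lie inside some fragment. All dependencies are preserved.

lossless and dependency-preserving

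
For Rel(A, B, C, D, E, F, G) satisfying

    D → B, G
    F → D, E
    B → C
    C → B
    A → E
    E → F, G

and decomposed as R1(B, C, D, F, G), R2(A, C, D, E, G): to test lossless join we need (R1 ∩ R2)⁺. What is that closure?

R1 ∩ R2 = {C, D, G}.
D → B, G applies, adding B
Closure: {B, C, D, G}.

B, C, D, G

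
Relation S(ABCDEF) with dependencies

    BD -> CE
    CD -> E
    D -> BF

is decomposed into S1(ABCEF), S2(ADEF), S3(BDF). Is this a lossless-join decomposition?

Chase test. Columns are ABCDEF; row i has aⱼ where attribute j ∈ Si, else bᵢⱼ.
Initial tableau (one row per fragment):
  row 1: a1 a2 a3 b14 a5 a6
  row 2: a1 b22 b23 a4 a5 a6
  row 3: b31 a2 b33 a4 b35 a6
Rows 2 and 3 agree on D; apply D→BF and equate their BF entries.
Rows 2 and 3 agree on BD; apply BD→CE and equate their CE entries.
No row becomes fully distinguished — the join is lossy.

No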